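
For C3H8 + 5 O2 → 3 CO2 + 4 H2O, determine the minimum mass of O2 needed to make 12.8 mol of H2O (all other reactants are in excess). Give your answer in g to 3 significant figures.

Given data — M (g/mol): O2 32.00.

512 g

n(H2O) = 12.80 mol
n(O2) = (5/4) × 12.80 = 16.00 mol
mass = 16.00 × 32.00 = 512.0 g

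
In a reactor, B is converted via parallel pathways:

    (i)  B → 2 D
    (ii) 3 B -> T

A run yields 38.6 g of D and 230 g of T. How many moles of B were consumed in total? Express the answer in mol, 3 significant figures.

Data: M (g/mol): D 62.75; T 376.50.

2.14 mol

n(D) = 38.6 / 62.75 = 0.6151 mol
n(T) = 230 / 376.50 = 0.6109 mol
n(B) via (i) = (1/2)×0.6151 = 0.3076 mol
n(B) via (ii) = (3/1)×0.6109 = 1.833 mol
total n(B) = 0.3076 + 1.833 = 2.141 mol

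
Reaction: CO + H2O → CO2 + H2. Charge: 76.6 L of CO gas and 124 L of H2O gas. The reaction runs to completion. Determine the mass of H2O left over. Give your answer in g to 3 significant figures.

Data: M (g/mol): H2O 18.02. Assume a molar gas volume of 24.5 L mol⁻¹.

n(CO) = 76.60 / 24.5 = 3.127 mol
n(H2O) = 124.0 / 24.5 = 5.061 mol
n/ν for CO = 3.127/1 = 3.127
n/ν for H2O = 5.061/1 = 5.061
Smallest n/ν is CO → limiting reagent.
H2O consumed = (1/1) × 3.127 = 3.127 mol
H2O remaining = 5.061 − 3.127 = 1.934 mol
mass = 1.934 × 18.02 = 34.85 g

34.9 g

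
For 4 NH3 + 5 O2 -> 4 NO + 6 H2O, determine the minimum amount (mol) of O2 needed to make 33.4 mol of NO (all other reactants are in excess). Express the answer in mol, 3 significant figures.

n(NO) = 33.40 mol
n(O2) = (5/4) × 33.40 = 41.75 mol

41.8 mol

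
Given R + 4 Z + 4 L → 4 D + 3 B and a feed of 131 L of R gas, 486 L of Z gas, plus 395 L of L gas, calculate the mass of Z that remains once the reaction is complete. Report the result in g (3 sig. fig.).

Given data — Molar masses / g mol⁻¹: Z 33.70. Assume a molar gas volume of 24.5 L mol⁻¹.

n(R) = 131.0 / 24.5 = 5.347 mol
n(Z) = 486.0 / 24.5 = 19.84 mol
n(L) = 395.0 / 24.5 = 16.12 mol
n/ν → R: 5.347, Z: 4.960, L: 4.030; L is limiting.
Z consumed = (4/4) × 16.12 = 16.12 mol
Z remaining = 19.84 − 16.12 = 3.720 mol
mass = 3.720 × 33.70 = 125.4 g

125 g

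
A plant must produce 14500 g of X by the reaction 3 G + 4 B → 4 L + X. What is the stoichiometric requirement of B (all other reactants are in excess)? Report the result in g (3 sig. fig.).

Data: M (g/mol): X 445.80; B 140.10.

n(X) = 14500 / 445.80 = 32.53 mol
n(B) = (4/1) × 32.53 = 130.1 mol
mass = 130.1 × 140.10 = 18230 g

18200 g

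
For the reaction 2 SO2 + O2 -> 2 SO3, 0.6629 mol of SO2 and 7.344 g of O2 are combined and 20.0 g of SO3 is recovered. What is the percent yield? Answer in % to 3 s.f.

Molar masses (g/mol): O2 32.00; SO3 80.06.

54.4 %

n(SO2) = 0.6629 mol
n(O2) = 7.344 / 32.00 = 0.2295 mol
n/ν for SO2 = 0.6629/2 = 0.3315
n/ν for O2 = 0.2295/1 = 0.2295
Smallest n/ν is O2 → limiting reagent.
theoretical n(SO3) = (2/1) × 0.2295 = 0.4590 mol → 36.75 g
% yield = 20.0 / 36.75 × 100 = 54.42 %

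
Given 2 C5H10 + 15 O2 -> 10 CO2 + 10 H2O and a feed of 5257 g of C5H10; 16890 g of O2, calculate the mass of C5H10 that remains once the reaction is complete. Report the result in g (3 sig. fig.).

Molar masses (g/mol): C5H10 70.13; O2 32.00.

n(C5H10) = 5257 / 70.13 = 74.96 mol
n(O2) = 16890 / 32.00 = 527.8 mol
n/ν for C5H10 = 74.96/2 = 37.48
n/ν for O2 = 527.8/15 = 35.19
Smallest n/ν is O2 → limiting reagent.
C5H10 consumed = (2/15) × 527.8 = 70.37 mol
C5H10 remaining = 74.96 − 70.37 = 4.590 mol
mass = 4.590 × 70.13 = 321.9 g

322 g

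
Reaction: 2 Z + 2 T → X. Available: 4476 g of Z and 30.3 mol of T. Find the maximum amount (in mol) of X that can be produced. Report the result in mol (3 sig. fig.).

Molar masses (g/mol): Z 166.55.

13.4 mol

n(Z) = 4476 / 166.55 = 26.87 mol
n(T) = 30.30 mol
n/ν for Z = 26.87/2 = 13.44
n/ν for T = 30.30/2 = 15.15
Smallest n/ν is Z → limiting reagent.
n(X) = (1/2) × 26.87 = 13.44 mol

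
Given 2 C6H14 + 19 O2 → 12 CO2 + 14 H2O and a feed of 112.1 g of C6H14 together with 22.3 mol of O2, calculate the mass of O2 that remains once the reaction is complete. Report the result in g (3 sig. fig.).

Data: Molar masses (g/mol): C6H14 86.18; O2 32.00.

n(C6H14) = 112.1 / 86.18 = 1.301 mol
n(O2) = 22.30 mol
n/ν for C6H14 = 1.301/2 = 0.6505
n/ν for O2 = 22.30/19 = 1.174
Smallest n/ν is C6H14 → limiting reagent.
O2 consumed = (19/2) × 1.301 = 12.36 mol
O2 remaining = 22.30 − 12.36 = 9.940 mol
mass = 9.940 × 32.00 = 318.1 g

318 g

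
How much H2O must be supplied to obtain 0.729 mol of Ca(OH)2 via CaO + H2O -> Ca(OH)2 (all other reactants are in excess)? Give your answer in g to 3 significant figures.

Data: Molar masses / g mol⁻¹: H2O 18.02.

13.1 g

n(Ca(OH)2) = 0.7290 mol
n(H2O) = (1/1) × 0.7290 = 0.7290 mol
mass = 0.7290 × 18.02 = 13.14 g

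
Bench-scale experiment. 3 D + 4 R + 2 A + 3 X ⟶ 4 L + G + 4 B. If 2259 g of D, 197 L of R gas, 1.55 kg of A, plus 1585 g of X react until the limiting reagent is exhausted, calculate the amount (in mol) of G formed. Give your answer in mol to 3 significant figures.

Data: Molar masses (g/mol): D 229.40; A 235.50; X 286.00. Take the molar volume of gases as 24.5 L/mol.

1.85 mol

n(D) = 2259 / 229.40 = 9.847 mol
n(R) = 197.0 / 24.5 = 8.041 mol
n(A) = 1.550×1000 / 235.50 = 6.582 mol
n(X) = 1585 / 286.00 = 5.542 mol
n/ν → D: 3.282, R: 2.010, A: 3.291, X: 1.847; X is limiting.
n(G) = (1/3) × 5.542 = 1.847 mol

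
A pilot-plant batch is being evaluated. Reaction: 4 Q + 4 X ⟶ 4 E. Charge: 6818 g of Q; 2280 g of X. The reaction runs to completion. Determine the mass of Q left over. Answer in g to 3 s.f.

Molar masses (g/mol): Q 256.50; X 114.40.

n(Q) = 6818 / 256.50 = 26.58 mol
n(X) = 2280 / 114.40 = 19.93 mol
n/ν for Q = 26.58/4 = 6.645
n/ν for X = 19.93/4 = 4.983
Smallest n/ν is X → limiting reagent.
Q consumed = (4/4) × 19.93 = 19.93 mol
Q remaining = 26.58 − 19.93 = 6.650 mol
mass = 6.650 × 256.50 = 1706 g

1710 g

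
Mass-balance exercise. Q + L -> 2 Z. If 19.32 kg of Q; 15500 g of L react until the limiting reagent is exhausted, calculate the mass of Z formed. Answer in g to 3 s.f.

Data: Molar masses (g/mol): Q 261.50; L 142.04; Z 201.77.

29800 g

n(Q) = 19.32×1000 / 261.50 = 73.88 mol
n(L) = 15500 / 142.04 = 109.1 mol
n/ν for Q = 73.88/1 = 73.88
n/ν for L = 109.1/1 = 109.1
Smallest n/ν is Q → limiting reagent.
n(Z) = (2/1) × 73.88 = 147.8 mol
mass = 147.8 × 201.77 = 29820 g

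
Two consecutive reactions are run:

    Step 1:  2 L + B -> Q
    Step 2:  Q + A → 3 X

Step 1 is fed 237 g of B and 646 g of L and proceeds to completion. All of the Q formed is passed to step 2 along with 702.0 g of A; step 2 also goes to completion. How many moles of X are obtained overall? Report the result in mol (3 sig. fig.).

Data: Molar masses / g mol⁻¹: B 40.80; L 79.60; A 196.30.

Step 1:
n(B) = 237.0 / 40.80 = 5.809 mol
n(L) = 646.0 / 79.60 = 8.116 mol
n/ν for B = 5.809/1 = 5.809
n/ν for L = 8.116/2 = 4.058
Smallest n/ν is L → limiting reagent.
n(Q) produced = (1/2) × 8.116 = 4.058 mol
Step 2:
n(Q) available = 4.058 mol
n(A) = 702.0 / 196.30 = 3.576 mol
n/ν for Q = 4.058/1 = 4.058
n/ν for A = 3.576/1 = 3.576
Smallest n/ν is A → limiting reagent.
n(X) = (3/1) × 3.576 = 10.73 mol

10.7 mol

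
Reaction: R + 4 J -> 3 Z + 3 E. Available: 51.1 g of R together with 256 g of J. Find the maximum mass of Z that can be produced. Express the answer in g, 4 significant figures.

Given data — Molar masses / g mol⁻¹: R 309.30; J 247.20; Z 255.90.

n(R) = 51.10 / 309.30 = 0.1652 mol
n(J) = 256.0 / 247.20 = 1.036 mol
n/ν for R = 0.1652/1 = 0.1652
n/ν for J = 1.036/4 = 0.2590
Smallest n/ν is R → limiting reagent.
n(Z) = (3/1) × 0.1652 = 0.4956 mol
mass = 0.4956 × 255.90 = 126.8 g

126.8 g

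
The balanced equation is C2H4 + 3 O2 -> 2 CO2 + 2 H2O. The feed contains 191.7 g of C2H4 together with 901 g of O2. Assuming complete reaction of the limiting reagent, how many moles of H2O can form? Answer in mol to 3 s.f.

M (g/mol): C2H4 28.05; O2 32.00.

13.7 mol

n(C2H4) = 191.7 / 28.05 = 6.834 mol
n(O2) = 901.0 / 32.00 = 28.16 mol
n/ν for C2H4 = 6.834/1 = 6.834
n/ν for O2 = 28.16/3 = 9.387
Smallest n/ν is C2H4 → limiting reagent.
n(H2O) = (2/1) × 6.834 = 13.67 mol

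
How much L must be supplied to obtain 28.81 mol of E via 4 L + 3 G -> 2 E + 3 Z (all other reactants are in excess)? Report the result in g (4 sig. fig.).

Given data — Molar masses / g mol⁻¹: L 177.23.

n(E) = 28.81 mol
n(L) = (4/2) × 28.81 = 57.62 mol
mass = 57.62 × 177.23 = 10210 g

10210 g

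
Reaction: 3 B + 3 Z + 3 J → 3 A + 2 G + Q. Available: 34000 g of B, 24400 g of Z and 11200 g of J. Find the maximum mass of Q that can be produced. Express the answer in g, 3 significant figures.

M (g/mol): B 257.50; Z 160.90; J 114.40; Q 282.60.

n(B) = 34000 / 257.50 = 132.0 mol
n(Z) = 24400 / 160.90 = 151.6 mol
n(J) = 11200 / 114.40 = 97.90 mol
n/ν for B = 132.0/3 = 44.00
n/ν for Z = 151.6/3 = 50.53
n/ν for J = 97.90/3 = 32.63
Smallest n/ν is J → limiting reagent.
n(Q) = (1/3) × 97.90 = 32.63 mol
mass = 32.63 × 282.60 = 9221 g

9220 g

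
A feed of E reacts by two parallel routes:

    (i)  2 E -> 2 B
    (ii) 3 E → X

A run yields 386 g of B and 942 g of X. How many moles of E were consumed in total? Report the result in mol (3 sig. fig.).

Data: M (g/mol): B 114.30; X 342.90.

11.6 mol

n(B) = 386 / 114.30 = 3.377 mol
n(X) = 942 / 342.90 = 2.747 mol
n(E) via (i) = (2/2)×3.377 = 3.377 mol
n(E) via (ii) = (3/1)×2.747 = 8.241 mol
total n(E) = 3.377 + 8.241 = 11.62 mol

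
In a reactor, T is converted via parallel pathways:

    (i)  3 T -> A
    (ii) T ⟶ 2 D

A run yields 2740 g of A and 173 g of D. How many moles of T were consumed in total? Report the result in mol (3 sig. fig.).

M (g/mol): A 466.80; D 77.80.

n(A) = 2740 / 466.80 = 5.870 mol
n(D) = 173 / 77.80 = 2.224 mol
n(T) via (i) = (3/1)×5.870 = 17.61 mol
n(T) via (ii) = (1/2)×2.224 = 1.112 mol
total n(T) = 17.61 + 1.112 = 18.72 mol

18.7 mol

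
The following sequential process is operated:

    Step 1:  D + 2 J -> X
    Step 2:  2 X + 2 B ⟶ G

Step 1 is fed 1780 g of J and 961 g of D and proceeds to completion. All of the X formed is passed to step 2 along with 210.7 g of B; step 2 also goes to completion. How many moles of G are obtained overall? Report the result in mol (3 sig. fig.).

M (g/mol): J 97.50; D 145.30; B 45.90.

Step 1:
n(J) = 1780 / 97.50 = 18.26 mol
n(D) = 961.0 / 145.30 = 6.614 mol
n/ν → J: 9.130, D: 6.614; D is limiting.
n(X) produced = (1/1) × 6.614 = 6.614 mol
Step 2:
n(X) available = 6.614 mol
n(B) = 210.7 / 45.90 = 4.590 mol
n/ν → X: 3.307, B: 2.295; B is limiting.
n(G) = (1/2) × 4.590 = 2.295 mol

2.30 mol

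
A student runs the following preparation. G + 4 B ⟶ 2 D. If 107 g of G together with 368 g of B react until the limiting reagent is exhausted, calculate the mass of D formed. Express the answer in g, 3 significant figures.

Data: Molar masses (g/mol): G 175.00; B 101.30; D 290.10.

355 g

n(G) = 107.0 / 175.00 = 0.6114 mol
n(B) = 368.0 / 101.30 = 3.633 mol
n/ν for G = 0.6114/1 = 0.6114
n/ν for B = 3.633/4 = 0.9083
Smallest n/ν is G → limiting reagent.
n(D) = (2/1) × 0.6114 = 1.223 mol
mass = 1.223 × 290.10 = 354.8 g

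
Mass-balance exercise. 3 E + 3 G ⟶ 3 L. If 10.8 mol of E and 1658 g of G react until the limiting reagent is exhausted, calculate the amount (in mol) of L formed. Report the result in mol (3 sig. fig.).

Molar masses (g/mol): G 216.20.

n(E) = 10.80 mol
n(G) = 1658 / 216.20 = 7.669 mol
n/ν for E = 10.80/3 = 3.600
n/ν for G = 7.669/3 = 2.556
Smallest n/ν is G → limiting reagent.
n(L) = (3/3) × 7.669 = 7.669 mol

7.67 mol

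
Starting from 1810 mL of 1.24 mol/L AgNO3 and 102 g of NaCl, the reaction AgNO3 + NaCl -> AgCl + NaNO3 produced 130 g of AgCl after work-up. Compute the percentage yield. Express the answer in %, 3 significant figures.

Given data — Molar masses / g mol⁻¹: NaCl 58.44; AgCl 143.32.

n(AgNO3) = 1.24 × 1810/1000 = 2.244 mol
n(NaCl) = 102.0 / 58.44 = 1.745 mol
n/ν for AgNO3 = 2.244/1 = 2.244
n/ν for NaCl = 1.745/1 = 1.745
Smallest n/ν is NaCl → limiting reagent.
theoretical n(AgCl) = (1/1) × 1.745 = 1.745 mol → 250.1 g
% yield = 130 / 250.1 × 100 = 51.98 %

52.0 %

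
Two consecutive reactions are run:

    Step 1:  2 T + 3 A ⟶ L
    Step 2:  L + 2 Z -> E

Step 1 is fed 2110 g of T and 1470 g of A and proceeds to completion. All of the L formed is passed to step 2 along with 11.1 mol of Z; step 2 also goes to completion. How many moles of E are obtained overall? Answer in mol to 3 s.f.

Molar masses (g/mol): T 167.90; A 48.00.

5.55 mol

Step 1:
n(T) = 2110 / 167.90 = 12.57 mol
n(A) = 1470 / 48.00 = 30.63 mol
n/ν for T = 12.57/2 = 6.285
n/ν for A = 30.63/3 = 10.21
Smallest n/ν is T → limiting reagent.
n(L) produced = (1/2) × 12.57 = 6.285 mol
Step 2:
n(L) available = 6.285 mol
n(Z) = 11.10 mol
n/ν for L = 6.285/1 = 6.285
n/ν for Z = 11.10/2 = 5.550
Smallest n/ν is Z → limiting reagent.
n(E) = (1/2) × 11.10 = 5.550 mol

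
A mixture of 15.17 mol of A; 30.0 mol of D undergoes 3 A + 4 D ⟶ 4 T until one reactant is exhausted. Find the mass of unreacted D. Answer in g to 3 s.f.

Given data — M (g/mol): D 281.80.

2750 g

n(A) = 15.17 mol
n(D) = 30.00 mol
n/ν for A = 15.17/3 = 5.057
n/ν for D = 30.00/4 = 7.500
Smallest n/ν is A → limiting reagent.
D consumed = (4/3) × 15.17 = 20.23 mol
D remaining = 30.00 − 20.23 = 9.770 mol
mass = 9.770 × 281.80 = 2753 g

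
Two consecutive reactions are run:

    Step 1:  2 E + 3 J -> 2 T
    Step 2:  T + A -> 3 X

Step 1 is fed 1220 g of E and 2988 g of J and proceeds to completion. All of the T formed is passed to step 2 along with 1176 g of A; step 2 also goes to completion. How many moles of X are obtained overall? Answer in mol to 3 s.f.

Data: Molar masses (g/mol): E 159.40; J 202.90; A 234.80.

15.0 mol

Step 1:
n(E) = 1220 / 159.40 = 7.654 mol
n(J) = 2988 / 202.90 = 14.73 mol
n/ν → E: 3.827, J: 4.910; E is limiting.
n(T) produced = (2/2) × 7.654 = 7.654 mol
Step 2:
n(T) available = 7.654 mol
n(A) = 1176 / 234.80 = 5.009 mol
n/ν → T: 7.654, A: 5.009; A is limiting.
n(X) = (3/1) × 5.009 = 15.03 mol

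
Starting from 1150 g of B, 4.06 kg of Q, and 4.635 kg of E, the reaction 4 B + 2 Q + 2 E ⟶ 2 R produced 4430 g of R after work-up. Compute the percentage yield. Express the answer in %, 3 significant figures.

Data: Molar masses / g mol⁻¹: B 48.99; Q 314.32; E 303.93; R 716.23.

52.7 %

n(B) = 1150 / 48.99 = 23.47 mol
n(Q) = 4.060×1000 / 314.32 = 12.92 mol
n(E) = 4.635×1000 / 303.93 = 15.25 mol
n/ν for B = 23.47/4 = 5.868
n/ν for Q = 12.92/2 = 6.460
n/ν for E = 15.25/2 = 7.625
Smallest n/ν is B → limiting reagent.
theoretical n(R) = (2/4) × 23.47 = 11.74 mol → 8409 g
% yield = 4430 / 8409 × 100 = 52.68 %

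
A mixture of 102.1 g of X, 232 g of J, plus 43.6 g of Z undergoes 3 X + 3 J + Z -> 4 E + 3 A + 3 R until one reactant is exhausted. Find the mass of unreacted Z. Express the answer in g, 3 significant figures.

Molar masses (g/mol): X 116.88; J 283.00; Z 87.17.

n(X) = 102.1 / 116.88 = 0.8735 mol
n(J) = 232.0 / 283.00 = 0.8198 mol
n(Z) = 43.60 / 87.17 = 0.5002 mol
n/ν → X: 0.2912, J: 0.2733, Z: 0.5002; J is limiting.
Z consumed = (1/3) × 0.8198 = 0.2733 mol
Z remaining = 0.5002 − 0.2733 = 0.2269 mol
mass = 0.2269 × 87.17 = 19.78 g

19.8 g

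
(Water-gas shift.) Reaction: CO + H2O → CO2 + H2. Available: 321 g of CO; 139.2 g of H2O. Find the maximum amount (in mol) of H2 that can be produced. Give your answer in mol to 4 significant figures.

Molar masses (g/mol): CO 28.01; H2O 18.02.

7.725 mol

n(CO) = 321.0 / 28.01 = 11.46 mol
n(H2O) = 139.2 / 18.02 = 7.725 mol
n/ν for CO = 11.46/1 = 11.46
n/ν for H2O = 7.725/1 = 7.725
Smallest n/ν is H2O → limiting reagent.
n(H2) = (1/1) × 7.725 = 7.725 mol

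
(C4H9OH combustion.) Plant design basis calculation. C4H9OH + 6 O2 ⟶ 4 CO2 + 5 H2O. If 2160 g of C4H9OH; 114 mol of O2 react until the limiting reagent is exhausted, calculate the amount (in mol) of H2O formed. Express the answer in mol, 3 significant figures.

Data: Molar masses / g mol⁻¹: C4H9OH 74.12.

95.0 mol

n(C4H9OH) = 2160 / 74.12 = 29.14 mol
n(O2) = 114.0 mol
n/ν for C4H9OH = 29.14/1 = 29.14
n/ν for O2 = 114.0/6 = 19.00
Smallest n/ν is O2 → limiting reagent.
n(H2O) = (5/6) × 114.0 = 95.00 mol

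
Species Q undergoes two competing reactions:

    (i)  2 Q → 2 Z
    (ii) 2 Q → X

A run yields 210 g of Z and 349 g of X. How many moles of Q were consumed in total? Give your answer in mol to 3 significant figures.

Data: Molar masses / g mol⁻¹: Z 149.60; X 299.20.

n(Z) = 210 / 149.60 = 1.404 mol
n(X) = 349 / 299.20 = 1.166 mol
n(Q) via (i) = (2/2)×1.404 = 1.404 mol
n(Q) via (ii) = (2/1)×1.166 = 2.332 mol
total n(Q) = 1.404 + 2.332 = 3.736 mol

3.74 mol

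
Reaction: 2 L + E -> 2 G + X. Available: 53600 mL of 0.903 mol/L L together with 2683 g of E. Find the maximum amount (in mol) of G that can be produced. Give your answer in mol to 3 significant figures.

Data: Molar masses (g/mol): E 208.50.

25.7 mol

n(L) = 0.903 × 53600/1000 = 48.40 mol
n(E) = 2683 / 208.50 = 12.87 mol
n/ν → L: 24.20, E: 12.87; E is limiting.
n(G) = (2/1) × 12.87 = 25.74 mol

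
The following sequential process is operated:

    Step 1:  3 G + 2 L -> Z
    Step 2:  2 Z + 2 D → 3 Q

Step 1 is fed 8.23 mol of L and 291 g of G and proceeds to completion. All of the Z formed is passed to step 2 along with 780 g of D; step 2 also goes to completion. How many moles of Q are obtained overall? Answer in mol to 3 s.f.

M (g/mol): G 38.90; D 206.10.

3.74 mol

Step 1:
n(L) = 8.230 mol
n(G) = 291.0 / 38.90 = 7.481 mol
n/ν for L = 8.230/2 = 4.115
n/ν for G = 7.481/3 = 2.494
Smallest n/ν is G → limiting reagent.
n(Z) produced = (1/3) × 7.481 = 2.494 mol
Step 2:
n(Z) available = 2.494 mol
n(D) = 780.0 / 206.10 = 3.785 mol
n/ν for Z = 2.494/2 = 1.247
n/ν for D = 3.785/2 = 1.893
Smallest n/ν is Z → limiting reagent.
n(Q) = (3/2) × 2.494 = 3.741 mol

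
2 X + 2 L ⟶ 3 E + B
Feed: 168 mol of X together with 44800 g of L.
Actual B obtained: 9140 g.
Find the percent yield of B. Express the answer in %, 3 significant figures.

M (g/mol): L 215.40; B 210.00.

51.8 %

n(X) = 168.0 mol
n(L) = 44800 / 215.40 = 208.0 mol
n/ν for X = 168.0/2 = 84.00
n/ν for L = 208.0/2 = 104.0
Smallest n/ν is X → limiting reagent.
theoretical n(B) = (1/2) × 168.0 = 84.00 mol → 17640 g
% yield = 9140 / 17640 × 100 = 51.81 %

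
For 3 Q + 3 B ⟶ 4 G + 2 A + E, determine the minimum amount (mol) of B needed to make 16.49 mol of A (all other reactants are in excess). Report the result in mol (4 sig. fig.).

24.74 mol

n(A) = 16.49 mol
n(B) = (3/2) × 16.49 = 24.74 mol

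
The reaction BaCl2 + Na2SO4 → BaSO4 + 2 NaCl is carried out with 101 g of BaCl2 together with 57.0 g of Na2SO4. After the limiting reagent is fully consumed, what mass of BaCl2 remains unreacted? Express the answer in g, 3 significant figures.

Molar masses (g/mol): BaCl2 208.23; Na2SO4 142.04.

n(BaCl2) = 101.0 / 208.23 = 0.4850 mol
n(Na2SO4) = 57.00 / 142.04 = 0.4013 mol
n/ν for BaCl2 = 0.4850/1 = 0.4850
n/ν for Na2SO4 = 0.4013/1 = 0.4013
Smallest n/ν is Na2SO4 → limiting reagent.
BaCl2 consumed = (1/1) × 0.4013 = 0.4013 mol
BaCl2 remaining = 0.4850 − 0.4013 = 0.08370 mol
mass = 0.08370 × 208.23 = 17.43 g

17.4 g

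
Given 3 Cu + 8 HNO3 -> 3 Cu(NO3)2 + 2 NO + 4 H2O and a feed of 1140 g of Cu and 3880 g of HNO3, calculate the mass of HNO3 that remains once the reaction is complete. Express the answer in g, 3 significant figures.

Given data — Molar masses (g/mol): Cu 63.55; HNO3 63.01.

n(Cu) = 1140 / 63.55 = 17.94 mol
n(HNO3) = 3880 / 63.01 = 61.58 mol
n/ν for Cu = 17.94/3 = 5.980
n/ν for HNO3 = 61.58/8 = 7.698
Smallest n/ν is Cu → limiting reagent.
HNO3 consumed = (8/3) × 17.94 = 47.84 mol
HNO3 remaining = 61.58 − 47.84 = 13.74 mol
mass = 13.74 × 63.01 = 865.8 g

866 g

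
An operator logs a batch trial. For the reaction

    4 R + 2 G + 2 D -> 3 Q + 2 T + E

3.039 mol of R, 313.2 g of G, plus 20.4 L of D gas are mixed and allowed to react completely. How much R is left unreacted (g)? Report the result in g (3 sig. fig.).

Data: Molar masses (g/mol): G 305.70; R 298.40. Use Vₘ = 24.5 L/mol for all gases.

n(R) = 3.039 mol
n(G) = 313.2 / 305.70 = 1.025 mol
n(D) = 20.40 / 24.5 = 0.8327 mol
n/ν for R = 3.039/4 = 0.7598
n/ν for G = 1.025/2 = 0.5125
n/ν for D = 0.8327/2 = 0.4164
Smallest n/ν is D → limiting reagent.
R consumed = (4/2) × 0.8327 = 1.665 mol
R remaining = 3.039 − 1.665 = 1.374 mol
mass = 1.374 × 298.40 = 410.0 g

410 g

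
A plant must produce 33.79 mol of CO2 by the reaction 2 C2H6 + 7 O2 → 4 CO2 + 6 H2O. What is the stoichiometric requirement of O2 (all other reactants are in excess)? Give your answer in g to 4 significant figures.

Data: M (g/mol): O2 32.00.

n(CO2) = 33.79 mol
n(O2) = (7/4) × 33.79 = 59.13 mol
mass = 59.13 × 32.00 = 1892 g

1892 g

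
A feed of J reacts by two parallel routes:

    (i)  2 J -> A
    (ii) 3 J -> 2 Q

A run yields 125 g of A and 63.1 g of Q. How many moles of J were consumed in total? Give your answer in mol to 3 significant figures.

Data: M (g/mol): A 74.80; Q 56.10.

n(A) = 125 / 74.80 = 1.671 mol
n(Q) = 63.1 / 56.10 = 1.125 mol
n(J) via (i) = (2/1)×1.671 = 3.342 mol
n(J) via (ii) = (3/2)×1.125 = 1.688 mol
total n(J) = 3.342 + 1.688 = 5.030 mol

5.03 mol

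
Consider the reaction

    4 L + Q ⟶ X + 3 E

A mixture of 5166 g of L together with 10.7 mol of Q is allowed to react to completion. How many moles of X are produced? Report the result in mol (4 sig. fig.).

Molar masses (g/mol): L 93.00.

n(L) = 5166 / 93.00 = 55.55 mol
n(Q) = 10.70 mol
n/ν for L = 55.55/4 = 13.89
n/ν for Q = 10.70/1 = 10.70
Smallest n/ν is Q → limiting reagent.
n(X) = (1/1) × 10.70 = 10.70 mol

10.70 mol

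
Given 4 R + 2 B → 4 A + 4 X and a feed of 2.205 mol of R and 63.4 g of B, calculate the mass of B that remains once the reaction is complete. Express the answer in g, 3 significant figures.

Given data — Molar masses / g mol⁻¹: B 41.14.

n(R) = 2.205 mol
n(B) = 63.40 / 41.14 = 1.541 mol
n/ν for R = 2.205/4 = 0.5513
n/ν for B = 1.541/2 = 0.7705
Smallest n/ν is R → limiting reagent.
B consumed = (2/4) × 2.205 = 1.103 mol
B remaining = 1.541 − 1.103 = 0.4380 mol
mass = 0.4380 × 41.14 = 18.02 g

18.0 g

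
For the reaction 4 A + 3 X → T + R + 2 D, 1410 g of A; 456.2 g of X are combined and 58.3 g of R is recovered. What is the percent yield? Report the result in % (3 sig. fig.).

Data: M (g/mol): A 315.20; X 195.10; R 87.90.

n(A) = 1410 / 315.20 = 4.473 mol
n(X) = 456.2 / 195.10 = 2.338 mol
n/ν for A = 4.473/4 = 1.118
n/ν for X = 2.338/3 = 0.7793
Smallest n/ν is X → limiting reagent.
theoretical n(R) = (1/3) × 2.338 = 0.7793 mol → 68.50 g
% yield = 58.3 / 68.50 × 100 = 85.11 %

85.1 %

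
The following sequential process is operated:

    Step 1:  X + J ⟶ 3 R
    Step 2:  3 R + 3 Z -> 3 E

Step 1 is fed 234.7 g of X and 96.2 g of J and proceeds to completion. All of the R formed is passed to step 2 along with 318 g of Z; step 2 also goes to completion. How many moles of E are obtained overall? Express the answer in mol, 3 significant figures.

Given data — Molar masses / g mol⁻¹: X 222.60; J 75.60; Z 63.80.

3.16 mol

Step 1:
n(X) = 234.7 / 222.60 = 1.054 mol
n(J) = 96.20 / 75.60 = 1.272 mol
n/ν for X = 1.054/1 = 1.054
n/ν for J = 1.272/1 = 1.272
Smallest n/ν is X → limiting reagent.
n(R) produced = (3/1) × 1.054 = 3.162 mol
Step 2:
n(R) available = 3.162 mol
n(Z) = 318.0 / 63.80 = 4.984 mol
n/ν for R = 3.162/3 = 1.054
n/ν for Z = 4.984/3 = 1.661
Smallest n/ν is R → limiting reagent.
n(E) = (3/3) × 3.162 = 3.162 mol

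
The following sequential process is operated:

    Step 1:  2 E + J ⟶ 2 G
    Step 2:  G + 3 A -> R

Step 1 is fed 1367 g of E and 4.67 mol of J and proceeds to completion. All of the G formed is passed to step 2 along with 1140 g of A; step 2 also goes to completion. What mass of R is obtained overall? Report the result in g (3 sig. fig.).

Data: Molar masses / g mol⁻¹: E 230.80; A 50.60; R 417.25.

Step 1:
n(E) = 1367 / 230.80 = 5.923 mol
n(J) = 4.670 mol
n/ν for E = 5.923/2 = 2.962
n/ν for J = 4.670/1 = 4.670
Smallest n/ν is E → limiting reagent.
n(G) produced = (2/2) × 5.923 = 5.923 mol
Step 2:
n(G) available = 5.923 mol
n(A) = 1140 / 50.60 = 22.53 mol
n/ν for G = 5.923/1 = 5.923
n/ν for A = 22.53/3 = 7.510
Smallest n/ν is G → limiting reagent.
n(R) = (1/1) × 5.923 = 5.923 mol
mass = 5.923 × 417.25 = 2471 g

2470 g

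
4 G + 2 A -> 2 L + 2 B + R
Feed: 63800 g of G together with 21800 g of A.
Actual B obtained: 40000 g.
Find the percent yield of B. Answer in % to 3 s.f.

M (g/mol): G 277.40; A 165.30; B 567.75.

61.3 %

n(G) = 63800 / 277.40 = 230.0 mol
n(A) = 21800 / 165.30 = 131.9 mol
n/ν → G: 57.50, A: 65.95; G is limiting.
theoretical n(B) = (2/4) × 230.0 = 115.0 mol → 65290 g
% yield = 40000 / 65290 × 100 = 61.27 %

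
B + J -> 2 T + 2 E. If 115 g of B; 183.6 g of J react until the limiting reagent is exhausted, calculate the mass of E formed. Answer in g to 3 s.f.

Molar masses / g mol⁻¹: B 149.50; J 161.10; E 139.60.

215 g

n(B) = 115.0 / 149.50 = 0.7692 mol
n(J) = 183.6 / 161.10 = 1.140 mol
n/ν → B: 0.7692, J: 1.140; B is limiting.
n(E) = (2/1) × 0.7692 = 1.538 mol
mass = 1.538 × 139.60 = 214.7 g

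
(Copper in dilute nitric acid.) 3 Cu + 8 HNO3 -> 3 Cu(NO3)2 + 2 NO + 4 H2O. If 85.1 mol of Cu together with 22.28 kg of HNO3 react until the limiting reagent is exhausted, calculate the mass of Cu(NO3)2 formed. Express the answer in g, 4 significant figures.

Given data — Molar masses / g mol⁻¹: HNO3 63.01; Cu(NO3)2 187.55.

15960 g

n(Cu) = 85.10 mol
n(HNO3) = 22.28×1000 / 63.01 = 353.6 mol
n/ν → Cu: 28.37, HNO3: 44.20; Cu is limiting.
n(Cu(NO3)2) = (3/3) × 85.10 = 85.10 mol
mass = 85.10 × 187.55 = 15960 g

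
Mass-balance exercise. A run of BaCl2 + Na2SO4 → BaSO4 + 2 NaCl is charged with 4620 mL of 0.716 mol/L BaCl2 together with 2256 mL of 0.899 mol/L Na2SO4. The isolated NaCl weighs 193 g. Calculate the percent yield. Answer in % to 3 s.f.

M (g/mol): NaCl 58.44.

n(BaCl2) = 0.716 × 4620/1000 = 3.308 mol
n(Na2SO4) = 0.899 × 2256/1000 = 2.028 mol
n/ν for BaCl2 = 3.308/1 = 3.308
n/ν for Na2SO4 = 2.028/1 = 2.028
Smallest n/ν is Na2SO4 → limiting reagent.
theoretical n(NaCl) = (2/1) × 2.028 = 4.056 mol → 237.0 g
% yield = 193 / 237.0 × 100 = 81.43 %

81.4 %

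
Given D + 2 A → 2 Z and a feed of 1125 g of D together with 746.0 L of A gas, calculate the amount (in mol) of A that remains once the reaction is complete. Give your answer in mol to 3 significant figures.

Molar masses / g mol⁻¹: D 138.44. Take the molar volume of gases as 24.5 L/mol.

14.2 mol

n(D) = 1125 / 138.44 = 8.126 mol
n(A) = 746.0 / 24.5 = 30.45 mol
n/ν → D: 8.126, A: 15.23; D is limiting.
A consumed = (2/1) × 8.126 = 16.25 mol
A remaining = 30.45 − 16.25 = 14.20 mol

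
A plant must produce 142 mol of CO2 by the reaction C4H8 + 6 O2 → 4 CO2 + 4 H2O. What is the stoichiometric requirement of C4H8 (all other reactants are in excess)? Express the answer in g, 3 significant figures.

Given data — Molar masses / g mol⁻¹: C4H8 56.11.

n(CO2) = 142.0 mol
n(C4H8) = (1/4) × 142.0 = 35.50 mol
mass = 35.50 × 56.11 = 1992 g

1990 g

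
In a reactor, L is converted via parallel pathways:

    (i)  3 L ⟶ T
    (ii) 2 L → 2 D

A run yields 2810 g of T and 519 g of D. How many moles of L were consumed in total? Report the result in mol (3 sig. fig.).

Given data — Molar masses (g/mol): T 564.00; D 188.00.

17.7 mol

n(T) = 2810 / 564.00 = 4.982 mol
n(D) = 519 / 188.00 = 2.761 mol
n(L) via (i) = (3/1)×4.982 = 14.95 mol
n(L) via (ii) = (2/2)×2.761 = 2.761 mol
total n(L) = 14.95 + 2.761 = 17.71 mol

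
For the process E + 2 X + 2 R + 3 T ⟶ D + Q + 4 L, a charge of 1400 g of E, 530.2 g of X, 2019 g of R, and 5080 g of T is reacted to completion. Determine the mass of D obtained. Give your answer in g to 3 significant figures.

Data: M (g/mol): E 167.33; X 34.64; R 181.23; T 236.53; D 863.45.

n(E) = 1400 / 167.33 = 8.367 mol
n(X) = 530.2 / 34.64 = 15.31 mol
n(R) = 2019 / 181.23 = 11.14 mol
n(T) = 5080 / 236.53 = 21.48 mol
n/ν → E: 8.367, X: 7.655, R: 5.570, T: 7.160; R is limiting.
n(D) = (1/2) × 11.14 = 5.570 mol
mass = 5.570 × 863.45 = 4809 g

4810 g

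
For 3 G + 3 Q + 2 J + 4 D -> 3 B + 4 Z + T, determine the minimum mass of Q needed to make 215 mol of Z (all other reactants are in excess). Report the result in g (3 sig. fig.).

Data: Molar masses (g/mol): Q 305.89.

n(Z) = 215.0 mol
n(Q) = (3/4) × 215.0 = 161.3 mol
mass = 161.3 × 305.89 = 49340 g

49300 g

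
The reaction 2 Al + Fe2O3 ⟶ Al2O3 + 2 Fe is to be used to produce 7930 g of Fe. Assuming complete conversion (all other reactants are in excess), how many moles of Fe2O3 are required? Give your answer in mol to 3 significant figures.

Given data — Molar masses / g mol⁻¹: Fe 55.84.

n(Fe) = 7930 / 55.84 = 142.0 mol
n(Fe2O3) = (1/2) × 142.0 = 71.00 mol

71.0 mol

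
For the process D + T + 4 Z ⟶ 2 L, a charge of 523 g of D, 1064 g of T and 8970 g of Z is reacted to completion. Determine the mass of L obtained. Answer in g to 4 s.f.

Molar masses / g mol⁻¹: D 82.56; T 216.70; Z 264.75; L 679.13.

6669 g

n(D) = 523.0 / 82.56 = 6.335 mol
n(T) = 1064 / 216.70 = 4.910 mol
n(Z) = 8970 / 264.75 = 33.88 mol
n/ν for D = 6.335/1 = 6.335
n/ν for T = 4.910/1 = 4.910
n/ν for Z = 33.88/4 = 8.470
Smallest n/ν is T → limiting reagent.
n(L) = (2/1) × 4.910 = 9.820 mol
mass = 9.820 × 679.13 = 6669 g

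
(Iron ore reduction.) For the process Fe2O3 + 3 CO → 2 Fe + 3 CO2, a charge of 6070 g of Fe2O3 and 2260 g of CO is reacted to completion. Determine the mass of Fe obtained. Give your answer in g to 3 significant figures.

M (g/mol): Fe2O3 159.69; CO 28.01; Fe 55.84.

3000 g

n(Fe2O3) = 6070 / 159.69 = 38.01 mol
n(CO) = 2260 / 28.01 = 80.69 mol
n/ν for Fe2O3 = 38.01/1 = 38.01
n/ν for CO = 80.69/3 = 26.90
Smallest n/ν is CO → limiting reagent.
n(Fe) = (2/3) × 80.69 = 53.79 mol
mass = 53.79 × 55.84 = 3004 g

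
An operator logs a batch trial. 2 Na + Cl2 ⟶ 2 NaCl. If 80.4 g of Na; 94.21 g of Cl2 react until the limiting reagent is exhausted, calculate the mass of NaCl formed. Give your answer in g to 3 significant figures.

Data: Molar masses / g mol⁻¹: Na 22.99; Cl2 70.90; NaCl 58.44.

155 g

n(Na) = 80.40 / 22.99 = 3.497 mol
n(Cl2) = 94.21 / 70.90 = 1.329 mol
n/ν → Na: 1.749, Cl2: 1.329; Cl2 is limiting.
n(NaCl) = (2/1) × 1.329 = 2.658 mol
mass = 2.658 × 58.44 = 155.3 g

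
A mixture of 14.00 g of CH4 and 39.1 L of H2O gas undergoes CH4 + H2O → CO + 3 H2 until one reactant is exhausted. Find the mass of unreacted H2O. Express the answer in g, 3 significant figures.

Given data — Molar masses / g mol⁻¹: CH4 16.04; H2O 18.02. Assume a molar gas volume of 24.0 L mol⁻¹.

n(CH4) = 14.00 / 16.04 = 0.8728 mol
n(H2O) = 39.10 / 24.0 = 1.629 mol
n/ν for CH4 = 0.8728/1 = 0.8728
n/ν for H2O = 1.629/1 = 1.629
Smallest n/ν is CH4 → limiting reagent.
H2O consumed = (1/1) × 0.8728 = 0.8728 mol
H2O remaining = 1.629 − 0.8728 = 0.7562 mol
mass = 0.7562 × 18.02 = 13.63 g

13.6 g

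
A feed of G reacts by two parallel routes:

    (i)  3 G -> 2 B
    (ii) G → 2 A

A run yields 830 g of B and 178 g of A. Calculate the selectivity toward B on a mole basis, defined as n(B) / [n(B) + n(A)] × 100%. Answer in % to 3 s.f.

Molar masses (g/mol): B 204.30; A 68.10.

60.9 %

n(B) = 830 / 204.30 = 4.063 mol
n(A) = 178 / 68.10 = 2.614 mol
selectivity = 4.063/(4.063+2.614) × 100 = 60.85 %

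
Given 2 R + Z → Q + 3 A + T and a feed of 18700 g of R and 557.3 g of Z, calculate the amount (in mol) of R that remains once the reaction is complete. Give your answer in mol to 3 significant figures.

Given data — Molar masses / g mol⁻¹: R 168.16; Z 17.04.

45.8 mol

n(R) = 18700 / 168.16 = 111.2 mol
n(Z) = 557.3 / 17.04 = 32.71 mol
n/ν for R = 111.2/2 = 55.60
n/ν for Z = 32.71/1 = 32.71
Smallest n/ν is Z → limiting reagent.
R consumed = (2/1) × 32.71 = 65.42 mol
R remaining = 111.2 − 65.42 = 45.78 mol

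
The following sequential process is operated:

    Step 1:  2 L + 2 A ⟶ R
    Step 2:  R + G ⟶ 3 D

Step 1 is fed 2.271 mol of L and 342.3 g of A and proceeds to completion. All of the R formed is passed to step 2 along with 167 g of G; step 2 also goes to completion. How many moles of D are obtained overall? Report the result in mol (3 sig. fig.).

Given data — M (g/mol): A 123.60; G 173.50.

2.89 mol

Step 1:
n(L) = 2.271 mol
n(A) = 342.3 / 123.60 = 2.769 mol
n/ν → L: 1.136, A: 1.385; L is limiting.
n(R) produced = (1/2) × 2.271 = 1.136 mol
Step 2:
n(R) available = 1.136 mol
n(G) = 167.0 / 173.50 = 0.9625 mol
n/ν → R: 1.136, G: 0.9625; G is limiting.
n(D) = (3/1) × 0.9625 = 2.888 mol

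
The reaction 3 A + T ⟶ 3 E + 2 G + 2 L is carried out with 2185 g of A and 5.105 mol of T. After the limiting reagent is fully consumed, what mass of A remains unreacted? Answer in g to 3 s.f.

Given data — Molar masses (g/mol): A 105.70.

566 g

n(A) = 2185 / 105.70 = 20.67 mol
n(T) = 5.105 mol
n/ν for A = 20.67/3 = 6.890
n/ν for T = 5.105/1 = 5.105
Smallest n/ν is T → limiting reagent.
A consumed = (3/1) × 5.105 = 15.32 mol
A remaining = 20.67 − 15.32 = 5.350 mol
mass = 5.350 × 105.70 = 565.5 g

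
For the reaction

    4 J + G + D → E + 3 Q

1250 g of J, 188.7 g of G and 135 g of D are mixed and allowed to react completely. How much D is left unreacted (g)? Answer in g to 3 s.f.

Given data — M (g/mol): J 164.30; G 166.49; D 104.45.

n(J) = 1250 / 164.30 = 7.608 mol
n(G) = 188.7 / 166.49 = 1.133 mol
n(D) = 135.0 / 104.45 = 1.292 mol
n/ν for J = 7.608/4 = 1.902
n/ν for G = 1.133/1 = 1.133
n/ν for D = 1.292/1 = 1.292
Smallest n/ν is G → limiting reagent.
D consumed = (1/1) × 1.133 = 1.133 mol
D remaining = 1.292 − 1.133 = 0.1590 mol
mass = 0.1590 × 104.45 = 16.61 g

16.6 g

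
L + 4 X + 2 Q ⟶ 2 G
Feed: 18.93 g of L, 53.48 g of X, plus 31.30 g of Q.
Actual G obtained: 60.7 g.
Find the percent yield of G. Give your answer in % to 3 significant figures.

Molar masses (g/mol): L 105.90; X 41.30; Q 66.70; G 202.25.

83.9 %

n(L) = 18.93 / 105.90 = 0.1788 mol
n(X) = 53.48 / 41.30 = 1.295 mol
n(Q) = 31.30 / 66.70 = 0.4693 mol
n/ν for L = 0.1788/1 = 0.1788
n/ν for X = 1.295/4 = 0.3238
n/ν for Q = 0.4693/2 = 0.2347
Smallest n/ν is L → limiting reagent.
theoretical n(G) = (2/1) × 0.1788 = 0.3576 mol → 72.32 g
% yield = 60.7 / 72.32 × 100 = 83.93 %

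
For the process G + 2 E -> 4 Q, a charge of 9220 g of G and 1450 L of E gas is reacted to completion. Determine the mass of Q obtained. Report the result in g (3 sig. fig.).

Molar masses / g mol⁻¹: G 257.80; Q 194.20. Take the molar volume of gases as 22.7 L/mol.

24800 g

n(G) = 9220 / 257.80 = 35.76 mol
n(E) = 1450 / 22.7 = 63.88 mol
n/ν for G = 35.76/1 = 35.76
n/ν for E = 63.88/2 = 31.94
Smallest n/ν is E → limiting reagent.
n(Q) = (4/2) × 63.88 = 127.8 mol
mass = 127.8 × 194.20 = 24820 g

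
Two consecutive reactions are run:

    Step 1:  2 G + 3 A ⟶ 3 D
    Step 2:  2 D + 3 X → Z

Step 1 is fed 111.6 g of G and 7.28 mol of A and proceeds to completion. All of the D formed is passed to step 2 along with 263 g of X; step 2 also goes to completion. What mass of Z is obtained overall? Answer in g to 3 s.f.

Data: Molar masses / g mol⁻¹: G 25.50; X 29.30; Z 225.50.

675 g

Step 1:
n(G) = 111.6 / 25.50 = 4.376 mol
n(A) = 7.280 mol
n/ν for G = 4.376/2 = 2.188
n/ν for A = 7.280/3 = 2.427
Smallest n/ν is G → limiting reagent.
n(D) produced = (3/2) × 4.376 = 6.564 mol
Step 2:
n(D) available = 6.564 mol
n(X) = 263.0 / 29.30 = 8.976 mol
n/ν for D = 6.564/2 = 3.282
n/ν for X = 8.976/3 = 2.992
Smallest n/ν is X → limiting reagent.
n(Z) = (1/3) × 8.976 = 2.992 mol
mass = 2.992 × 225.50 = 674.7 g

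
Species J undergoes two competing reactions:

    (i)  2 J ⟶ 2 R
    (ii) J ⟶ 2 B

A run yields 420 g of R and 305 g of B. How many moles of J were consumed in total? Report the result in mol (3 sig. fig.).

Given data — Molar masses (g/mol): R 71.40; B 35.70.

10.2 mol

n(R) = 420 / 71.40 = 5.882 mol
n(B) = 305 / 35.70 = 8.543 mol
n(J) via (i) = (2/2)×5.882 = 5.882 mol
n(J) via (ii) = (1/2)×8.543 = 4.272 mol
total n(J) = 5.882 + 4.272 = 10.15 mol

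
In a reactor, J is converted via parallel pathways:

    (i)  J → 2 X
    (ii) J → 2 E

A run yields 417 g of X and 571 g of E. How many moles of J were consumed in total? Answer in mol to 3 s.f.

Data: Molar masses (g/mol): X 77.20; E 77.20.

n(X) = 417 / 77.20 = 5.402 mol
n(E) = 571 / 77.20 = 7.396 mol
n(J) via (i) = (1/2)×5.402 = 2.701 mol
n(J) via (ii) = (1/2)×7.396 = 3.698 mol
total n(J) = 2.701 + 3.698 = 6.399 mol

6.40 mol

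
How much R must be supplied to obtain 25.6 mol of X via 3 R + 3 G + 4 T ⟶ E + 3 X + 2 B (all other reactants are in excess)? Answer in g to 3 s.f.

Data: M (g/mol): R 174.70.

n(X) = 25.60 mol
n(R) = (3/3) × 25.60 = 25.60 mol
mass = 25.60 × 174.70 = 4472 g

4470 g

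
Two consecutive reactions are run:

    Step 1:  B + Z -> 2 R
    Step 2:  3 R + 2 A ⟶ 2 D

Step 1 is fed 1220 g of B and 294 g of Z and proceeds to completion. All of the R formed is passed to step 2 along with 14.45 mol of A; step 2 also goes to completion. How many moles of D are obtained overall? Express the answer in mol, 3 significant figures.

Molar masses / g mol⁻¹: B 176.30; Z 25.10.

Step 1:
n(B) = 1220 / 176.30 = 6.920 mol
n(Z) = 294.0 / 25.10 = 11.71 mol
n/ν for B = 6.920/1 = 6.920
n/ν for Z = 11.71/1 = 11.71
Smallest n/ν is B → limiting reagent.
n(R) produced = (2/1) × 6.920 = 13.84 mol
Step 2:
n(R) available = 13.84 mol
n(A) = 14.45 mol
n/ν for R = 13.84/3 = 4.613
n/ν for A = 14.45/2 = 7.225
Smallest n/ν is R → limiting reagent.
n(D) = (2/3) × 13.84 = 9.227 mol

9.23 mol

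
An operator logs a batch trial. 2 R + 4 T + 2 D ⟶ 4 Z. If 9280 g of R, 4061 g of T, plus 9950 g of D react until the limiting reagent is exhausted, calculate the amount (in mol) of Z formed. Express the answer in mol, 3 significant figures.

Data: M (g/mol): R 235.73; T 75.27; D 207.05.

n(R) = 9280 / 235.73 = 39.37 mol
n(T) = 4061 / 75.27 = 53.95 mol
n(D) = 9950 / 207.05 = 48.06 mol
n/ν → R: 19.69, T: 13.49, D: 24.03; T is limiting.
n(Z) = (4/4) × 53.95 = 53.95 mol

54.0 mol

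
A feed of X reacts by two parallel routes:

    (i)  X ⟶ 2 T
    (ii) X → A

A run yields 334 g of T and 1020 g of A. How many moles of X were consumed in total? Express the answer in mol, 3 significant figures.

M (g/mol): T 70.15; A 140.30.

n(T) = 334 / 70.15 = 4.761 mol
n(A) = 1020 / 140.30 = 7.270 mol
n(X) via (i) = (1/2)×4.761 = 2.381 mol
n(X) via (ii) = (1/1)×7.270 = 7.270 mol
total n(X) = 2.381 + 7.270 = 9.651 mol

9.65 mol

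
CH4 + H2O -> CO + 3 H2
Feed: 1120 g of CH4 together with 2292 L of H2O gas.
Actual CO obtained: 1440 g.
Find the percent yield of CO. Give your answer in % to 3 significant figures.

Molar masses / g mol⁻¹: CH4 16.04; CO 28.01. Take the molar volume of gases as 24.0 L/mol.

73.6 %

n(CH4) = 1120 / 16.04 = 69.83 mol
n(H2O) = 2292 / 24.0 = 95.50 mol
n/ν → CH4: 69.83, H2O: 95.50; CH4 is limiting.
theoretical n(CO) = (1/1) × 69.83 = 69.83 mol → 1956 g
% yield = 1440 / 1956 × 100 = 73.62 %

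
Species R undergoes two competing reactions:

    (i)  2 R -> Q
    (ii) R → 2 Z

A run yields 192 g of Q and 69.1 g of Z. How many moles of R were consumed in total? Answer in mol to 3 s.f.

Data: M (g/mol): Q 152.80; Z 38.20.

3.42 mol

n(Q) = 192 / 152.80 = 1.257 mol
n(Z) = 69.1 / 38.20 = 1.809 mol
n(R) via (i) = (2/1)×1.257 = 2.514 mol
n(R) via (ii) = (1/2)×1.809 = 0.9045 mol
total n(R) = 2.514 + 0.9045 = 3.419 mol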